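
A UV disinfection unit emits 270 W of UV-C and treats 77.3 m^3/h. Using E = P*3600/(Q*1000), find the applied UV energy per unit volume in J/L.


Energy delivered per hour = 270 W * 3600 s = 972000 J/h
Volume treated per hour = 77.3 m^3/h * 1000 = 77300 L/h
dose = 972000 / 77300 = 12.5744 J/L

12.5744 J/L


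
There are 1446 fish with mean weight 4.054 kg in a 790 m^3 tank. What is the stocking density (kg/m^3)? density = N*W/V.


Total biomass = 1446 fish * 4.054 kg = 5862.084 kg
Density = total biomass / volume = 5862.084 / 790 = 7.42036 kg/m^3

7.42036 kg/m^3


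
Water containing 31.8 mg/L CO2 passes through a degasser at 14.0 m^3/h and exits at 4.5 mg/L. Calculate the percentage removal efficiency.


CO2_out / CO2_in = 4.5 / 31.8 = 0.14150943
Fraction remaining = 0.14150943
efficiency = (1 - 0.14150943) * 100 = 85.8491 %

85.8491 %


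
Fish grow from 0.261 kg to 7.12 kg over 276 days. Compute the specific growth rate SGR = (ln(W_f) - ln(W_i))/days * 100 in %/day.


ln(W_f) = ln(7.12) = 1.9629077
ln(W_i) = ln(0.261) = -1.3432349
ln(W_f) - ln(W_i) = 1.9629077 - -1.3432349 = 3.3061426
SGR = 3.3061426 / 276 * 100 = 1.19788 %/day

1.19788 %/day


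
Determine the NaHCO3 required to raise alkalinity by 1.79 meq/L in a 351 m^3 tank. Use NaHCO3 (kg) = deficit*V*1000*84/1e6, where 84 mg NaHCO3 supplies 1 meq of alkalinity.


Tank volume in L = 351 m^3 * 1000 = 351000 L
Total meq required = 1.79 meq/L * 351000 L = 628290 meq
NaHCO3 mass = 628290 meq * 84 mg/meq / 1e6 = 52.7764 kg

52.7764 kg


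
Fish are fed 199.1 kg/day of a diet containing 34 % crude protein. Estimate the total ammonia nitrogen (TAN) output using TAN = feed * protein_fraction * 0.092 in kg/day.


Protein in feed = 199.1 * 34/100 = 67.694 kg/day
TAN = protein * 0.092 = 67.694 * 0.092 = 6.227848 kg/day

6.227848 kg/day


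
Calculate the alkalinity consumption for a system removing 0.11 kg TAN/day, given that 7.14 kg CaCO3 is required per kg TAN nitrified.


Alkalinity factor: 7.14 kg CaCO3 consumed per kg TAN nitrified
alk = 0.11 kg TAN * 7.14 = 0.7854 kg CaCO3/day

0.7854 kg CaCO3/day


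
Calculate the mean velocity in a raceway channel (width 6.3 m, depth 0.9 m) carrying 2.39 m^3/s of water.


Cross-sectional area = W * d = 6.3 * 0.9 = 5.67 m^2
Velocity = Q / A = 2.39 / 5.67 = 0.421517 m/s

0.421517 m/s


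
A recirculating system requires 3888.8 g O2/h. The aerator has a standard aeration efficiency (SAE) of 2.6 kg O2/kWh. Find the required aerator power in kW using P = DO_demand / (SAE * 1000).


SAE in g O2/kWh = 2.6 * 1000 = 2600 g/kWh
P = DO_demand / SAE_g = 3888.8 / 2600 = 1.49569 kW

1.49569 kW


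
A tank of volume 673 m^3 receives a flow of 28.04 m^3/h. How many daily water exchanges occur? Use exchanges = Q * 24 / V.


Daily flow volume = 28.04 m^3/h * 24 h = 672.96 m^3/day
Exchanges = daily flow / tank volume = 672.96 / 673 = 0.999941 exchanges/day

0.999941 exchanges/day


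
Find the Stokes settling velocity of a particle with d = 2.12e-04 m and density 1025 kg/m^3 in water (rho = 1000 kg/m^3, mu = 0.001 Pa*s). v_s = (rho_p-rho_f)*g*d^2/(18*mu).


Density difference: rho_p - rho_f = 1025 - 1000 = 25 kg/m^3
d^2 = (2.12e-04)^2 = 4.4944e-08 m^2
Numerator = (rho_p - rho_f) * g * d^2 = 25 * 9.81 * 4.4944e-08 = 1.1022516e-05
Denominator = 18 * mu = 18 * 0.001 = 0.018
v_s = 1.1022516e-05 / 0.018 = 6.12362e-04 m/s
Check: Re = rho_f * v_s * d / mu = 1000 * 6.12362e-04 * 2.12e-04 / 0.001 = 0.13 < 1, so Stokes' law applies.

6.12362e-04 m/s


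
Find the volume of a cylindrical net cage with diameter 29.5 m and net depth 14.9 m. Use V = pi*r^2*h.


r = d/2 = 29.5/2 = 14.75 m
Base area = pi*r^2 = pi*14.75^2 = 683.49275 m^2
Volume = 683.49275 * 14.9 = 10184 m^3

10184 m^3


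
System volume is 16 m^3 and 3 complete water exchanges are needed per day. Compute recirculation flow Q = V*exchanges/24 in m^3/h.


Daily recirculation volume = 16 m^3 * 3 = 48 m^3/day
Flow rate Q = daily volume / 24 h = 48 / 24 = 2 m^3/h

2 m^3/h


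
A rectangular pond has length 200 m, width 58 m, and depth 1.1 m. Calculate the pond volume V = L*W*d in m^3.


Base area = L * W = 200 * 58 = 11600 m^2
Volume = area * depth = 11600 * 1.1 = 12760 m^3

12760 m^3


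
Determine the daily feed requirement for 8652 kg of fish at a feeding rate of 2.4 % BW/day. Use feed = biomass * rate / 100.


Feeding rate fraction = 2.4% / 100 = 0.024
Daily feed = 8652 kg * 0.024 = 207.648 kg/day

207.648 kg/day


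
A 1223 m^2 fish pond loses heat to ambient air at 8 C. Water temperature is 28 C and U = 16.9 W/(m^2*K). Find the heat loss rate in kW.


Temperature difference dT = 28 - 8 = 20 K
Heat loss (W) = U * A * dT = 16.9 * 1223 * 20 = 413374 W
Convert to kW: 413374 / 1000 = 413.374 kW

413.374 kW


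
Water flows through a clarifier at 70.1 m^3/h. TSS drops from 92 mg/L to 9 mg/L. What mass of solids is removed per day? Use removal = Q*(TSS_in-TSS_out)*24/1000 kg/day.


Concentration drop: TSS_in - TSS_out = 92 - 9 = 83 mg/L
Hourly solids removed = Q * dTSS = 70.1 m^3/h * 83 mg/L = 5818.3 g/h  (m^3/h * mg/L = g/h)
Daily solids removed = 5818.3 * 24 = 139639.2 g/day
Convert g to kg: 139639.2 / 1000 = 139.6392 kg/day

139.6392 kg/day


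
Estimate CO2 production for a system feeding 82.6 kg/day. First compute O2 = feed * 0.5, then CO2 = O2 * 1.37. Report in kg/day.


O2 = 82.6 * 0.5 = 41.3
CO2 = 41.3 * 1.37 = 56.581

56.581 kg/day


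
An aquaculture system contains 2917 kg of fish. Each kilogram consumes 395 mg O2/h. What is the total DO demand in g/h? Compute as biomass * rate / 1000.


Total O2 consumption (mg/h) = 2917 kg * 395 mg/(kg*h) = 1152215 mg/h
Convert to g/h: 1152215 / 1000 = 1152.215 g/h

1152.215 g/h


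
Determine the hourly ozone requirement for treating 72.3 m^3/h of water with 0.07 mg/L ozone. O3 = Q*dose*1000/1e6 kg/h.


O3 demand (mg/h) = Q * dose * 1000 = 72.3 * 0.07 * 1000 = 5061 mg/h
Convert mg to kg: 5061 / 1e6 = 0.005061 kg/h

0.005061 kg/h


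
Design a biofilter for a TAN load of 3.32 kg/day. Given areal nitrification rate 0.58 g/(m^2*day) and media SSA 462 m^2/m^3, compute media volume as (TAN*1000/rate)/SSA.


A = 3.32*1000 / 0.58 = 5724.1379 m^2
V = 5724.1379 / 462 = 12.3899

12.3899 m^3


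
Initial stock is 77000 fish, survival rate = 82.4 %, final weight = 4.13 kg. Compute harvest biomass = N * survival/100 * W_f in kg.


Survivors = 77000 * 82.4/100 = 63448 fish
Harvest biomass = survivors * W_f = 63448 * 4.13 = 262040.24 kg

262040.24 kg


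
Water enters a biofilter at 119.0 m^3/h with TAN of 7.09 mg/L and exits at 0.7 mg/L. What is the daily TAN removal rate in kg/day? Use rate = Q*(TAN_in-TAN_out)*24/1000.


Concentration drop: TAN_in - TAN_out = 7.09 - 0.7 = 6.39 mg/L
Hourly TAN removed = Q * dTAN = 119.0 m^3/h * 6.39 mg/L = 760.41 g/h  (m^3/h * mg/L = g/h)
Daily TAN removed = 760.41 * 24 = 18249.84 g/day
Convert to kg/day: 18249.84 / 1000 = 18.24984 kg/day

18.24984 kg/day


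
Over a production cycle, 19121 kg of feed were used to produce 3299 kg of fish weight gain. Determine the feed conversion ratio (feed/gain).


FCR = feed consumed / weight gained
FCR = 19121 kg / 3299 kg = 5.796

5.796


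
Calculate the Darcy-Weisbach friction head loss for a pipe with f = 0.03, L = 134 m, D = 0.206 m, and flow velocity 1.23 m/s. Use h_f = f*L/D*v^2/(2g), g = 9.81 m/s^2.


v^2 = 1.23^2 = 1.5129 m^2/s^2
L/D = 134/0.206 = 650.48544
h_f = f*(L/D)*v^2/(2g) = 0.03 * 650.48544 * 1.5129 / 19.62 = 1.50477 m

1.50477 m


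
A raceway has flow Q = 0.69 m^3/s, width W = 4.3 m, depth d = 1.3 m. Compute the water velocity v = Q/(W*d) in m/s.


Cross-sectional area = W * d = 4.3 * 1.3 = 5.59 m^2
Velocity = Q / A = 0.69 / 5.59 = 0.123435 m/s

0.123435 m/s


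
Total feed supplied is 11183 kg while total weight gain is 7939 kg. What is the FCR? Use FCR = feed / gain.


FCR = feed consumed / weight gained
FCR = 11183 kg / 7939 kg = 1.40862

1.40862


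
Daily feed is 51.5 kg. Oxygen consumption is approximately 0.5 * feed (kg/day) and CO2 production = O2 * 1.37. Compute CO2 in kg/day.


O2 = 51.5 * 0.5 = 25.75
CO2 = 25.75 * 1.37 = 35.2775

35.2775 kg/day


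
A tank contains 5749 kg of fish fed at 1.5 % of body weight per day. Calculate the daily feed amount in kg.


Feeding rate fraction = 1.5% / 100 = 0.015
Daily feed = 5749 kg * 0.015 = 86.235 kg/day

86.235 kg/day


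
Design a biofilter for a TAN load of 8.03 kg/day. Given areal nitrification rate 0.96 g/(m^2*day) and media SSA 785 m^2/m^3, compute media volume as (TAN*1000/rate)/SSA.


A = 8.03*1000 / 0.96 = 8364.5833 m^2
V = 8364.5833 / 785 = 10.6555

10.6555 m^3


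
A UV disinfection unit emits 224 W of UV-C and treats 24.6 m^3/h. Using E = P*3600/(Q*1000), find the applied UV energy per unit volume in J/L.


Energy delivered per hour = 224 W * 3600 s = 806400 J/h
Volume treated per hour = 24.6 m^3/h * 1000 = 24600 L/h
dose = 806400 / 24600 = 32.7805 J/L

32.7805 J/L


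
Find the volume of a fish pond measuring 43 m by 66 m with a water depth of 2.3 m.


Base area = L * W = 43 * 66 = 2838 m^2
Volume = area * depth = 2838 * 2.3 = 6527.4 m^3

6527.4 m^3


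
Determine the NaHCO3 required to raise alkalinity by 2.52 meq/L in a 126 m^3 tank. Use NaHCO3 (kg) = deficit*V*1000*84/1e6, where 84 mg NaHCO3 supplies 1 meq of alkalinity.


Tank volume in L = 126 m^3 * 1000 = 126000 L
Total meq required = 2.52 meq/L * 126000 L = 317520 meq
NaHCO3 mass = 317520 meq * 84 mg/meq / 1e6 = 26.6717 kg

26.6717 kg


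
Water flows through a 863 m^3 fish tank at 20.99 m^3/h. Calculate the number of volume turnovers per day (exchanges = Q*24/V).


Daily flow volume = 20.99 m^3/h * 24 h = 503.76 m^3/day
Exchanges = daily flow / tank volume = 503.76 / 863 = 0.583731 exchanges/day

0.583731 exchanges/day


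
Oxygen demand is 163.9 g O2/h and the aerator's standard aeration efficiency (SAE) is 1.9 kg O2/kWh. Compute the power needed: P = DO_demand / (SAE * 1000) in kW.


SAE in g O2/kWh = 1.9 * 1000 = 1900 g/kWh
P = DO_demand / SAE_g = 163.9 / 1900 = 0.0862632 kW

0.0862632 kW


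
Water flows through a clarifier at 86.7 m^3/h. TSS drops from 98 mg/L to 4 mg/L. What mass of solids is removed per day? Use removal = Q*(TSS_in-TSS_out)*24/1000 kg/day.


Concentration drop: TSS_in - TSS_out = 98 - 4 = 94 mg/L
Hourly solids removed = Q * dTSS = 86.7 m^3/h * 94 mg/L = 8149.8 g/h  (m^3/h * mg/L = g/h)
Daily solids removed = 8149.8 * 24 = 195595.2 g/day
Convert g to kg: 195595.2 / 1000 = 195.5952 kg/day

195.5952 kg/day


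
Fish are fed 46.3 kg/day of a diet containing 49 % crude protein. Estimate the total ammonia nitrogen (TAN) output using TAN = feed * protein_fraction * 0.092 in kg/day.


Protein in feed = 46.3 * 49/100 = 22.687 kg/day
TAN = protein * 0.092 = 22.687 * 0.092 = 2.087204 kg/day

2.087204 kg/day


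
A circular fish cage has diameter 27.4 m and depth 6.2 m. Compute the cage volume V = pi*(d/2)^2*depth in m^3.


r = d/2 = 27.4/2 = 13.7 m
Base area = pi*r^2 = pi*13.7^2 = 589.64553 m^2
Volume = 589.64553 * 6.2 = 3655.8 m^3

3655.8 m^3


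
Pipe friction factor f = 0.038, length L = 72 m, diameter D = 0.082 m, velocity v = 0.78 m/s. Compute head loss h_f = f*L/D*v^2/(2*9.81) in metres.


v^2 = 0.78^2 = 0.6084 m^2/s^2
L/D = 72/0.082 = 878.04878
h_f = f*(L/D)*v^2/(2g) = 0.038 * 878.04878 * 0.6084 / 19.62 = 1.03465 m

1.03465 m


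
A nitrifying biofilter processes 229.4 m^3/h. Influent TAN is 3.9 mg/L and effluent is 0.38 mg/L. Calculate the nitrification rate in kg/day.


Concentration drop: TAN_in - TAN_out = 3.9 - 0.38 = 3.52 mg/L
Hourly TAN removed = Q * dTAN = 229.4 m^3/h * 3.52 mg/L = 807.488 g/h  (m^3/h * mg/L = g/h)
Daily TAN removed = 807.488 * 24 = 19379.712 g/day
Convert to kg/day: 19379.712 / 1000 = 19.379712 kg/day

19.379712 kg/day


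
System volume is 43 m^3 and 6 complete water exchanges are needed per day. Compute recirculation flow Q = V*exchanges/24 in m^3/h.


Daily recirculation volume = 43 m^3 * 6 = 258 m^3/day
Flow rate Q = daily volume / 24 h = 258 / 24 = 10.75 m^3/h

10.75 m^3/h


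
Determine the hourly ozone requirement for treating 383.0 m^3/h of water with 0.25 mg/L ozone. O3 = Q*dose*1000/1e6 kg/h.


O3 demand (mg/h) = Q * dose * 1000 = 383.0 * 0.25 * 1000 = 95750 mg/h
Convert mg to kg: 95750 / 1e6 = 0.09575 kg/h

0.09575 kg/h


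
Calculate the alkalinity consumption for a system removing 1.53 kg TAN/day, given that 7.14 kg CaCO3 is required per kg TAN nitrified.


Alkalinity factor: 7.14 kg CaCO3 consumed per kg TAN nitrified
alk = 1.53 kg TAN * 7.14 = 10.9242 kg CaCO3/day

10.9242 kg CaCO3/day


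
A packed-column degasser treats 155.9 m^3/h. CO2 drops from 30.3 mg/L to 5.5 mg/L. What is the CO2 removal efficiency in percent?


CO2_out / CO2_in = 5.5 / 30.3 = 0.18151815
Fraction remaining = 0.18151815
efficiency = (1 - 0.18151815) * 100 = 81.8482 %

81.8482 %


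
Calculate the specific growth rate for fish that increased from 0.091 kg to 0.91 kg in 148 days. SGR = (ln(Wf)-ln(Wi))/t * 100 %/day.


ln(W_f) = ln(0.91) = -0.094310679
ln(W_i) = ln(0.091) = -2.3968958
ln(W_f) - ln(W_i) = -0.094310679 - -2.3968958 = 2.3025851
SGR = 2.3025851 / 148 * 100 = 1.5558 %/day

1.5558 %/day


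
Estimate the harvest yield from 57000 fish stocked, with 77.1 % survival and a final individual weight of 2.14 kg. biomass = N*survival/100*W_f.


Survivors = 57000 * 77.1/100 = 43947 fish
Harvest biomass = survivors * W_f = 43947 * 2.14 = 94046.58 kg

94046.58 kg


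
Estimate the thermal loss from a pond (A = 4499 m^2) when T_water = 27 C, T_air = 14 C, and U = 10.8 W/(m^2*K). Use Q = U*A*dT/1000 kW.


Temperature difference dT = 27 - 14 = 13 K
Heat loss (W) = U * A * dT = 10.8 * 4499 * 13 = 631659.6 W
Convert to kW: 631659.6 / 1000 = 631.6596 kW

631.6596 kW


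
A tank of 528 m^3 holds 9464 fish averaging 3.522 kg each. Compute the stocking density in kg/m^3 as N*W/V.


Total biomass = 9464 fish * 3.522 kg = 33332.208 kg
Density = total biomass / volume = 33332.208 / 528 = 63.1292 kg/m^3

63.1292 kg/m^3


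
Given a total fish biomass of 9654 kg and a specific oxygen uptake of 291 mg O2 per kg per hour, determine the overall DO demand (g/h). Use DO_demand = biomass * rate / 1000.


Total O2 consumption (mg/h) = 9654 kg * 291 mg/(kg*h) = 2809314 mg/h
Convert to g/h: 2809314 / 1000 = 2809.314 g/h

2809.314 g/h


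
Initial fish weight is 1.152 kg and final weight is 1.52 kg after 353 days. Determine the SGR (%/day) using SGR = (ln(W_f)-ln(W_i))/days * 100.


ln(W_f) = ln(1.52) = 0.41871033
ln(W_i) = ln(1.152) = 0.14149956
ln(W_f) - ln(W_i) = 0.41871033 - 0.14149956 = 0.27721077
SGR = 0.27721077 / 353 * 100 = 0.07853 %/day

0.07853 %/day


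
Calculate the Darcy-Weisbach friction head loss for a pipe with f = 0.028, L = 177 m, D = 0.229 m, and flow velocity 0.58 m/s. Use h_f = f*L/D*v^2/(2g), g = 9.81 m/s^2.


v^2 = 0.58^2 = 0.3364 m^2/s^2
L/D = 177/0.229 = 772.92576
h_f = f*(L/D)*v^2/(2g) = 0.028 * 772.92576 * 0.3364 / 19.62 = 0.371067 m

0.371067 m


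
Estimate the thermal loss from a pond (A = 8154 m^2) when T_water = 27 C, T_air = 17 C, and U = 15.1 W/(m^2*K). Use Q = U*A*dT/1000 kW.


Temperature difference dT = 27 - 17 = 10 K
Heat loss (W) = U * A * dT = 15.1 * 8154 * 10 = 1231254 W
Convert to kW: 1231254 / 1000 = 1231.254 kW

1231.254 kW


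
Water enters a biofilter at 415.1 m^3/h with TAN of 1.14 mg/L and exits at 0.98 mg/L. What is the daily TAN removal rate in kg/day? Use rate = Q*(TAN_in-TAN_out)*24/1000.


Concentration drop: TAN_in - TAN_out = 1.14 - 0.98 = 0.16 mg/L
Hourly TAN removed = Q * dTAN = 415.1 m^3/h * 0.16 mg/L = 66.416 g/h  (m^3/h * mg/L = g/h)
Daily TAN removed = 66.416 * 24 = 1593.984 g/day
Convert to kg/day: 1593.984 / 1000 = 1.593984 kg/day

1.593984 kg/day


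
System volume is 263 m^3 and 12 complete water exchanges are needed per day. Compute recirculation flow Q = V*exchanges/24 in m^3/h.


Daily recirculation volume = 263 m^3 * 12 = 3156 m^3/day
Flow rate Q = daily volume / 24 h = 3156 / 24 = 131.5 m^3/h

131.5 m^3/h


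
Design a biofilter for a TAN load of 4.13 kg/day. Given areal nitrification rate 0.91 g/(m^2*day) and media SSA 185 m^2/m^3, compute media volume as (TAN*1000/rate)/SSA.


A = 4.13*1000 / 0.91 = 4538.4615 m^2
V = 4538.4615 / 185 = 24.5322

24.5322 m^3


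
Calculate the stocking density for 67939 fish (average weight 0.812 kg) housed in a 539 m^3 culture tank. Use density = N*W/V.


Total biomass = 67939 fish * 0.812 kg = 55166.468 kg
Density = total biomass / volume = 55166.468 / 539 = 102.35 kg/m^3

102.35 kg/m^3


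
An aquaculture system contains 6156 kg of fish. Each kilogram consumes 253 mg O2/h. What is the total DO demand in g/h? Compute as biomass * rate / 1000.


Total O2 consumption (mg/h) = 6156 kg * 253 mg/(kg*h) = 1557468 mg/h
Convert to g/h: 1557468 / 1000 = 1557.468 g/h

1557.468 g/h


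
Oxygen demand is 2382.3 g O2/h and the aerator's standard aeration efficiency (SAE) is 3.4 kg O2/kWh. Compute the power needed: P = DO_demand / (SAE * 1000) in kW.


SAE in g O2/kWh = 3.4 * 1000 = 3400 g/kWh
P = DO_demand / SAE_g = 2382.3 / 3400 = 0.700676 kW

0.700676 kW


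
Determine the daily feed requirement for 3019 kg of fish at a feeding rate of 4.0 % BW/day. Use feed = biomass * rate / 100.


Feeding rate fraction = 4.0% / 100 = 0.04
Daily feed = 3019 kg * 0.04 = 120.76 kg/day

120.76 kg/day


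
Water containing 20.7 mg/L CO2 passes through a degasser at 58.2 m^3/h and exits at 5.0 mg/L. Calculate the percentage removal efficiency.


CO2_out / CO2_in = 5.0 / 20.7 = 0.24154589
Fraction remaining = 0.24154589
efficiency = (1 - 0.24154589) * 100 = 75.8454 %

75.8454 %


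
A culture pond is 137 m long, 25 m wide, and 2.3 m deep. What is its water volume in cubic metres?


Base area = L * W = 137 * 25 = 3425 m^2
Volume = area * depth = 3425 * 2.3 = 7877.5 m^3

7877.5 m^3


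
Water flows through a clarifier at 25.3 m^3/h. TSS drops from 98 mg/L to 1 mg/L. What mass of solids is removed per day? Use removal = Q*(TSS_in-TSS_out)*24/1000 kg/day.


Concentration drop: TSS_in - TSS_out = 98 - 1 = 97 mg/L
Hourly solids removed = Q * dTSS = 25.3 m^3/h * 97 mg/L = 2454.1 g/h  (m^3/h * mg/L = g/h)
Daily solids removed = 2454.1 * 24 = 58898.4 g/day
Convert g to kg: 58898.4 / 1000 = 58.8984 kg/day

58.8984 kg/day


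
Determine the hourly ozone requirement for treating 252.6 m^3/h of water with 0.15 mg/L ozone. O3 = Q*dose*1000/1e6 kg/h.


O3 demand (mg/h) = Q * dose * 1000 = 252.6 * 0.15 * 1000 = 37890 mg/h
Convert mg to kg: 37890 / 1e6 = 0.03789 kg/h

0.03789 kg/h


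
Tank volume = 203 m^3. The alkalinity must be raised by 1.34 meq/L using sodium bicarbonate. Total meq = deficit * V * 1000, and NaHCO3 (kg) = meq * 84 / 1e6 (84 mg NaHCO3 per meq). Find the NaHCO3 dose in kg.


Tank volume in L = 203 m^3 * 1000 = 203000 L
Total meq required = 1.34 meq/L * 203000 L = 272020 meq
NaHCO3 mass = 272020 meq * 84 mg/meq / 1e6 = 22.8497 kg

22.8497 kg


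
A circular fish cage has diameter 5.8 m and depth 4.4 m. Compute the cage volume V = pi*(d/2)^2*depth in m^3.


r = d/2 = 5.8/2 = 2.9 m
Base area = pi*r^2 = pi*2.9^2 = 26.420794 m^2
Volume = 26.420794 * 4.4 = 116.251 m^3

116.251 m^3


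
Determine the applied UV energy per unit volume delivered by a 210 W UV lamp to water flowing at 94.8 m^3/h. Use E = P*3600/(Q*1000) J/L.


Energy delivered per hour = 210 W * 3600 s = 756000 J/h
Volume treated per hour = 94.8 m^3/h * 1000 = 94800 L/h
dose = 756000 / 94800 = 7.97468 J/L

7.97468 J/L


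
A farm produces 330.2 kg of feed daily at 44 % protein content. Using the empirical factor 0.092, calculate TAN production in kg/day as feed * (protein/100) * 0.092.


Protein in feed = 330.2 * 44/100 = 145.288 kg/day
TAN = protein * 0.092 = 145.288 * 0.092 = 13.366496 kg/day

13.366496 kg/day


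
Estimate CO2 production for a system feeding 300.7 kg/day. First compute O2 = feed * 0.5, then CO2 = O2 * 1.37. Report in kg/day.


O2 = 300.7 * 0.5 = 150.35
CO2 = 150.35 * 1.37 = 205.9795

205.9795 kg/day


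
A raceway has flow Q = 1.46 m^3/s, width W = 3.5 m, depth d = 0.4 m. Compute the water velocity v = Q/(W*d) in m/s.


Cross-sectional area = W * d = 3.5 * 0.4 = 1.4 m^2
Velocity = Q / A = 1.46 / 1.4 = 1.04286 m/s

1.04286 m/s


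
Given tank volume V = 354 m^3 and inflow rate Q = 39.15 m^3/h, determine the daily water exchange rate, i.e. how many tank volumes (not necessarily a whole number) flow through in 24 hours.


Daily flow volume = 39.15 m^3/h * 24 h = 939.6 m^3/day
Exchanges = daily flow / tank volume = 939.6 / 354 = 2.65424 exchanges/day

2.65424 exchanges/day


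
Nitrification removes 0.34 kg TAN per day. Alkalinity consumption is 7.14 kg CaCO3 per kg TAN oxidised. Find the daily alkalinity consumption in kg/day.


Alkalinity factor: 7.14 kg CaCO3 consumed per kg TAN nitrified
alk = 0.34 kg TAN * 7.14 = 2.4276 kg CaCO3/day

2.4276 kg CaCO3/day


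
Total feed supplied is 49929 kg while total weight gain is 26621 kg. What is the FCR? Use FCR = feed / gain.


FCR = feed consumed / weight gained
FCR = 49929 kg / 26621 kg = 1.87555

1.87555


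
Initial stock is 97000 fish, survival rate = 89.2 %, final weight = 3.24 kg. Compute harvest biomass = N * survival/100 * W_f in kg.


Survivors = 97000 * 89.2/100 = 86524 fish
Harvest biomass = survivors * W_f = 86524 * 3.24 = 280337.76 kg

280337.76 kg


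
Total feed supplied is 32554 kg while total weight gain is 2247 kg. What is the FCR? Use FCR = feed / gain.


FCR = feed consumed / weight gained
FCR = 32554 kg / 2247 kg = 14.4878

14.4878


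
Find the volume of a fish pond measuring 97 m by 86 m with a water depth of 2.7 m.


Base area = L * W = 97 * 86 = 8342 m^2
Volume = area * depth = 8342 * 2.7 = 22523.4 m^3

22523.4 m^3


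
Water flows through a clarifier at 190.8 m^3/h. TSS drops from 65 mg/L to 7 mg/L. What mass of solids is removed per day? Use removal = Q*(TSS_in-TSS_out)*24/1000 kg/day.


Concentration drop: TSS_in - TSS_out = 65 - 7 = 58 mg/L
Hourly solids removed = Q * dTSS = 190.8 m^3/h * 58 mg/L = 11066.4 g/h  (m^3/h * mg/L = g/h)
Daily solids removed = 11066.4 * 24 = 265593.6 g/day
Convert g to kg: 265593.6 / 1000 = 265.5936 kg/day

265.5936 kg/day


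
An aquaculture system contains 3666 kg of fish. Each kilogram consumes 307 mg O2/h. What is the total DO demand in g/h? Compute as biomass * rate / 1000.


Total O2 consumption (mg/h) = 3666 kg * 307 mg/(kg*h) = 1125462 mg/h
Convert to g/h: 1125462 / 1000 = 1125.462 g/h

1125.462 g/h


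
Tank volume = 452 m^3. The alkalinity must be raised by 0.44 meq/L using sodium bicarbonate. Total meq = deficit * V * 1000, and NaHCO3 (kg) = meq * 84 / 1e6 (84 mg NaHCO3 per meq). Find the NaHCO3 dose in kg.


Tank volume in L = 452 m^3 * 1000 = 452000 L
Total meq required = 0.44 meq/L * 452000 L = 198880 meq
NaHCO3 mass = 198880 meq * 84 mg/meq / 1e6 = 16.7059 kg

16.7059 kg


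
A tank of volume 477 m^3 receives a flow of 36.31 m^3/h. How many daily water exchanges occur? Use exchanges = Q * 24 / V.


Daily flow volume = 36.31 m^3/h * 24 h = 871.44 m^3/day
Exchanges = daily flow / tank volume = 871.44 / 477 = 1.82692 exchanges/day

1.82692 exchanges/day


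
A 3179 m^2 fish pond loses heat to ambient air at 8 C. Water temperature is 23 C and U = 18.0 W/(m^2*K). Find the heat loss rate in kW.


Temperature difference dT = 23 - 8 = 15 K
Heat loss (W) = U * A * dT = 18.0 * 3179 * 15 = 858330 W
Convert to kW: 858330 / 1000 = 858.33 kW

858.33 kW


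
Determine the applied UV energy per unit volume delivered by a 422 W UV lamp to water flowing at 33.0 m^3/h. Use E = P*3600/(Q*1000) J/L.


Energy delivered per hour = 422 W * 3600 s = 1519200 J/h
Volume treated per hour = 33.0 m^3/h * 1000 = 33000 L/h
dose = 1519200 / 33000 = 46.0364 J/L

46.0364 J/L


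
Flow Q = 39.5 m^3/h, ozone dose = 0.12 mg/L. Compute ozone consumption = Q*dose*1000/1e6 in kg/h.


O3 demand (mg/h) = Q * dose * 1000 = 39.5 * 0.12 * 1000 = 4740 mg/h
Convert mg to kg: 4740 / 1e6 = 0.00474 kg/h

0.00474 kg/h


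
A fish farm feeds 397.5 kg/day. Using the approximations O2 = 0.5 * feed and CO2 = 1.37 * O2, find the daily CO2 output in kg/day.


O2 = 397.5 * 0.5 = 198.75
CO2 = 198.75 * 1.37 = 272.2875

272.2875 kg/day


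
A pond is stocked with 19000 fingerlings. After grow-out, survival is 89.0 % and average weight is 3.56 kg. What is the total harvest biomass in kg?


Survivors = 19000 * 89.0/100 = 16910 fish
Harvest biomass = survivors * W_f = 16910 * 3.56 = 60199.6 kg

60199.6 kg


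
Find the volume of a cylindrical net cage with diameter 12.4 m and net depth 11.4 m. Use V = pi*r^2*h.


r = d/2 = 12.4/2 = 6.2 m
Base area = pi*r^2 = pi*6.2^2 = 120.76282 m^2
Volume = 120.76282 * 11.4 = 1376.7 m^3

1376.7 m^3


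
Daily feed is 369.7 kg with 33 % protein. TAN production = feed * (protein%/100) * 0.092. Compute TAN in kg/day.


Protein in feed = 369.7 * 33/100 = 122.001 kg/day
TAN = protein * 0.092 = 122.001 * 0.092 = 11.224092 kg/day

11.224092 kg/day


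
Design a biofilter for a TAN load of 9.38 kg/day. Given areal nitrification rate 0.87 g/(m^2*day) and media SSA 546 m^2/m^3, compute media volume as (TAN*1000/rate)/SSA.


A = 9.38*1000 / 0.87 = 10781.609 m^2
V = 10781.609 / 546 = 19.7465

19.7465 m^3


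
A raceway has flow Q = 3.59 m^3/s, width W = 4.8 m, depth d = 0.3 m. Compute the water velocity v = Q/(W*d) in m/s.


Cross-sectional area = W * d = 4.8 * 0.3 = 1.44 m^2
Velocity = Q / A = 3.59 / 1.44 = 2.49306 m/s

2.49306 m/s


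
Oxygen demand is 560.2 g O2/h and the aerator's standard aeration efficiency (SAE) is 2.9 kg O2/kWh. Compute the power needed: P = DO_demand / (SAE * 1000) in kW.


SAE in g O2/kWh = 2.9 * 1000 = 2900 g/kWh
P = DO_demand / SAE_g = 560.2 / 2900 = 0.193172 kW

0.193172 kW


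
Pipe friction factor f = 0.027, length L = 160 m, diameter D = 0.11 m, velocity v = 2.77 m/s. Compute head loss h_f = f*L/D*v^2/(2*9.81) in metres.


v^2 = 2.77^2 = 7.6729 m^2/s^2
L/D = 160/0.11 = 1454.5455
h_f = f*(L/D)*v^2/(2g) = 0.027 * 1454.5455 * 7.6729 / 19.62 = 15.3586 m

15.3586 m


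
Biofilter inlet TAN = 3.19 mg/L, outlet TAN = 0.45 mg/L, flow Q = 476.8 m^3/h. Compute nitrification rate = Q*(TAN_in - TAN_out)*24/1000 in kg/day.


Concentration drop: TAN_in - TAN_out = 3.19 - 0.45 = 2.74 mg/L
Hourly TAN removed = Q * dTAN = 476.8 m^3/h * 2.74 mg/L = 1306.432 g/h  (m^3/h * mg/L = g/h)
Daily TAN removed = 1306.432 * 24 = 31354.368 g/day
Convert to kg/day: 31354.368 / 1000 = 31.354368 kg/day

31.354368 kg/day


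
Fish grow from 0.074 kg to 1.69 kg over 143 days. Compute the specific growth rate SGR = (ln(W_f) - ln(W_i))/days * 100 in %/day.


ln(W_f) = ln(1.69) = 0.52472853
ln(W_i) = ln(0.074) = -2.6036902
ln(W_f) - ln(W_i) = 0.52472853 - -2.6036902 = 3.1284187
SGR = 3.1284187 / 143 * 100 = 2.18771 %/day

2.18771 %/day


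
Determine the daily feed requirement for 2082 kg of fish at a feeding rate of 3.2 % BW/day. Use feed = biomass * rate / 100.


Feeding rate fraction = 3.2% / 100 = 0.032
Daily feed = 2082 kg * 0.032 = 66.624 kg/day

66.624 kg/day


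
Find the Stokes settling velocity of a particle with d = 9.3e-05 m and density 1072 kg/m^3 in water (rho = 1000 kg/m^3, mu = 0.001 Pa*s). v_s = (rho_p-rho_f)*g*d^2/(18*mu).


Density difference: rho_p - rho_f = 1072 - 1000 = 72 kg/m^3
d^2 = (9.3e-05)^2 = 8.649e-09 m^2
Numerator = (rho_p - rho_f) * g * d^2 = 72 * 9.81 * 8.649e-09 = 6.1089617e-06
Denominator = 18 * mu = 18 * 0.001 = 0.018
v_s = 6.1089617e-06 / 0.018 = 3.39387e-04 m/s
Check: Re = rho_f * v_s * d / mu = 1000 * 3.39387e-04 * 9.3e-05 / 0.001 = 0.0316 < 1, so Stokes' law applies.

3.39387e-04 m/s


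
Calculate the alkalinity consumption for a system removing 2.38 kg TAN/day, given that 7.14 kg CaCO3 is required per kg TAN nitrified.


Alkalinity factor: 7.14 kg CaCO3 consumed per kg TAN nitrified
alk = 2.38 kg TAN * 7.14 = 16.9932 kg CaCO3/day

16.9932 kg CaCO3/day


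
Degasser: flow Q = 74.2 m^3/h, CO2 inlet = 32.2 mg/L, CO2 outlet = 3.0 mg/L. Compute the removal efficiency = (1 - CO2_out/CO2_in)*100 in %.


CO2_out / CO2_in = 3.0 / 32.2 = 0.093167702
Fraction remaining = 0.093167702
efficiency = (1 - 0.093167702) * 100 = 90.6832 %

90.6832 %


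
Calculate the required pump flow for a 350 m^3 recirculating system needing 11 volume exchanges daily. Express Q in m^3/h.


Daily recirculation volume = 350 m^3 * 11 = 3850 m^3/day
Flow rate Q = daily volume / 24 h = 3850 / 24 = 160.417 m^3/h

160.417 m^3/h


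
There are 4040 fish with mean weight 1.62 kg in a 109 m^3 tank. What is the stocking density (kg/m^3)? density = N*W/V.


Total biomass = 4040 fish * 1.62 kg = 6544.8 kg
Density = total biomass / volume = 6544.8 / 109 = 60.044 kg/m^3

60.044 kg/m^3


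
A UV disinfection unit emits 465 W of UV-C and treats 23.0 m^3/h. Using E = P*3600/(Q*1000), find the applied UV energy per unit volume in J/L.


Energy delivered per hour = 465 W * 3600 s = 1674000 J/h
Volume treated per hour = 23.0 m^3/h * 1000 = 23000 L/h
dose = 1674000 / 23000 = 72.7826 J/L

72.7826 J/L


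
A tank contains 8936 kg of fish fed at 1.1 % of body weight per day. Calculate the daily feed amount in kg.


Feeding rate fraction = 1.1% / 100 = 0.011
Daily feed = 8936 kg * 0.011 = 98.296 kg/day

98.296 kg/day


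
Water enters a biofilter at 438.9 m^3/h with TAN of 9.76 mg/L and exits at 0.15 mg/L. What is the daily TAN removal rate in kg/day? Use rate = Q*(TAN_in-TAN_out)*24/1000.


Concentration drop: TAN_in - TAN_out = 9.76 - 0.15 = 9.61 mg/L
Hourly TAN removed = Q * dTAN = 438.9 m^3/h * 9.61 mg/L = 4217.829 g/h  (m^3/h * mg/L = g/h)
Daily TAN removed = 4217.829 * 24 = 101227.896 g/day
Convert to kg/day: 101227.896 / 1000 = 101.227896 kg/day

101.227896 kg/day


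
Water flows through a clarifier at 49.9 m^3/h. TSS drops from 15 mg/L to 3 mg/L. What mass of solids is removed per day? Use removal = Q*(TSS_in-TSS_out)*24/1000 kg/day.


Concentration drop: TSS_in - TSS_out = 15 - 3 = 12 mg/L
Hourly solids removed = Q * dTSS = 49.9 m^3/h * 12 mg/L = 598.8 g/h  (m^3/h * mg/L = g/h)
Daily solids removed = 598.8 * 24 = 14371.2 g/day
Convert g to kg: 14371.2 / 1000 = 14.3712 kg/day

14.3712 kg/day


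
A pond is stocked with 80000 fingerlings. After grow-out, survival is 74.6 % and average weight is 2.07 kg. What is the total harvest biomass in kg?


Survivors = 80000 * 74.6/100 = 59680 fish
Harvest biomass = survivors * W_f = 59680 * 2.07 = 123537.6 kg

123537.6 kg


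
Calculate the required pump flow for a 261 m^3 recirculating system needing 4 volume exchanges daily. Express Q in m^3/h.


Daily recirculation volume = 261 m^3 * 4 = 1044 m^3/day
Flow rate Q = daily volume / 24 h = 1044 / 24 = 43.5 m^3/h

43.5 m^3/h


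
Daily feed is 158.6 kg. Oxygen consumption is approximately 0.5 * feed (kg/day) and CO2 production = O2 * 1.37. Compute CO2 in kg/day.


O2 = 158.6 * 0.5 = 79.3
CO2 = 79.3 * 1.37 = 108.641

108.641 kg/day


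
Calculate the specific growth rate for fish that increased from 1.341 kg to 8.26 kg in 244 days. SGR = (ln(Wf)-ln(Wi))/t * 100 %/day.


ln(W_f) = ln(8.26) = 2.1114246
ln(W_i) = ln(1.341) = 0.2934156
ln(W_f) - ln(W_i) = 2.1114246 - 0.2934156 = 1.818009
SGR = 1.818009 / 244 * 100 = 0.745086 %/day

0.745086 %/day


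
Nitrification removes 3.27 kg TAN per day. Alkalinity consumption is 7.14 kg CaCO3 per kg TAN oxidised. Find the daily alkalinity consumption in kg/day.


Alkalinity factor: 7.14 kg CaCO3 consumed per kg TAN nitrified
alk = 3.27 kg TAN * 7.14 = 23.3478 kg CaCO3/day

23.3478 kg CaCO3/day


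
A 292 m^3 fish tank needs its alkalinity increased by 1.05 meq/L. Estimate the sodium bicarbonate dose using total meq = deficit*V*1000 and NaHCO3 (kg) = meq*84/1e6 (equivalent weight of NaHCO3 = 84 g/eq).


Tank volume in L = 292 m^3 * 1000 = 292000 L
Total meq required = 1.05 meq/L * 292000 L = 306600 meq
NaHCO3 mass = 306600 meq * 84 mg/meq / 1e6 = 25.7544 kg

25.7544 kg


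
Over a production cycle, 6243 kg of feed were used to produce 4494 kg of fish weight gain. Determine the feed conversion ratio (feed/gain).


FCR = feed consumed / weight gained
FCR = 6243 kg / 4494 kg = 1.38919

1.38919


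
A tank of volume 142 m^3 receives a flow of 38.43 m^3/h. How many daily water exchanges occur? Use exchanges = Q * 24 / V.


Daily flow volume = 38.43 m^3/h * 24 h = 922.32 m^3/day
Exchanges = daily flow / tank volume = 922.32 / 142 = 6.49521 exchanges/day

6.49521 exchanges/day


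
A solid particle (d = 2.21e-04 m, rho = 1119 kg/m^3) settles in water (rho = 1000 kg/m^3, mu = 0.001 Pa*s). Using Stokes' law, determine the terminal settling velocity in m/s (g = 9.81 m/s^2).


Density difference: rho_p - rho_f = 1119 - 1000 = 119 kg/m^3
d^2 = (2.21e-04)^2 = 4.8841e-08 m^2
Numerator = (rho_p - rho_f) * g * d^2 = 119 * 9.81 * 4.8841e-08 = 5.7016495e-05
Denominator = 18 * mu = 18 * 0.001 = 0.018
v_s = 5.7016495e-05 / 0.018 = 0.00316758 m/s
Check: Re = rho_f * v_s * d / mu = 1000 * 0.00316758 * 2.21e-04 / 0.001 = 0.7 < 1, so Stokes' law applies.

0.00316758 m/s


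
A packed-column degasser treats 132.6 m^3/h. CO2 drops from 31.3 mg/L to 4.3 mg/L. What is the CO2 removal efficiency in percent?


CO2_out / CO2_in = 4.3 / 31.3 = 0.13738019
Fraction remaining = 0.13738019
efficiency = (1 - 0.13738019) * 100 = 86.262 %

86.262 %


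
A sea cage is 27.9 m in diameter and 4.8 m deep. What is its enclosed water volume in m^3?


r = d/2 = 27.9/2 = 13.95 m
Base area = pi*r^2 = pi*13.95^2 = 611.36178 m^2
Volume = 611.36178 * 4.8 = 2934.54 m^3

2934.54 m^3


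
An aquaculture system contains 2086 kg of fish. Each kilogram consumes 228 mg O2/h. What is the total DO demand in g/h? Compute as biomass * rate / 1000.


Total O2 consumption (mg/h) = 2086 kg * 228 mg/(kg*h) = 475608 mg/h
Convert to g/h: 475608 / 1000 = 475.608 g/h

475.608 g/h


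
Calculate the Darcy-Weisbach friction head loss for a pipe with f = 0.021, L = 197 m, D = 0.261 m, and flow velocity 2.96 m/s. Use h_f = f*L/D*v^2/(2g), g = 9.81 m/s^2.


v^2 = 2.96^2 = 8.7616 m^2/s^2
L/D = 197/0.261 = 754.78927
h_f = f*(L/D)*v^2/(2g) = 0.021 * 754.78927 * 8.7616 / 19.62 = 7.07831 m

7.07831 m


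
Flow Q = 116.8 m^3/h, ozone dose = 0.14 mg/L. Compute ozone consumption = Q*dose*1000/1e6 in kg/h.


O3 demand (mg/h) = Q * dose * 1000 = 116.8 * 0.14 * 1000 = 16352 mg/h
Convert mg to kg: 16352 / 1e6 = 0.016352 kg/h

0.016352 kg/h


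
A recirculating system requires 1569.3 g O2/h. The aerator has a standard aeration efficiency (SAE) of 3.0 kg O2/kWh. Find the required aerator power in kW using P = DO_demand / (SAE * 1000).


SAE in g O2/kWh = 3.0 * 1000 = 3000 g/kWh
P = DO_demand / SAE_g = 1569.3 / 3000 = 0.5231 kW

0.5231 kW


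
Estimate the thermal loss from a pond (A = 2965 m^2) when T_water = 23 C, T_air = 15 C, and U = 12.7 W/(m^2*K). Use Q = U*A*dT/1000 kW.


Temperature difference dT = 23 - 15 = 8 K
Heat loss (W) = U * A * dT = 12.7 * 2965 * 8 = 301244 W
Convert to kW: 301244 / 1000 = 301.244 kW

301.244 kW


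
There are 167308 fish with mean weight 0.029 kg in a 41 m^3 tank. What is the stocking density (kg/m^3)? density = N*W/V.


Total biomass = 167308 fish * 0.029 kg = 4851.932 kg
Density = total biomass / volume = 4851.932 / 41 = 118.34 kg/m^3

118.34 kg/m^3


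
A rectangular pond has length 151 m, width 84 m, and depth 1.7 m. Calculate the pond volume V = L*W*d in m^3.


Base area = L * W = 151 * 84 = 12684 m^2
Volume = area * depth = 12684 * 1.7 = 21562.8 m^3

21562.8 m^3


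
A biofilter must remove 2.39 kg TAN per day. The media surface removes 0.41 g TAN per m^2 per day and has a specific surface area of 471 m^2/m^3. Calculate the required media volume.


A = 2.39*1000 / 0.41 = 5829.2683 m^2
V = 5829.2683 / 471 = 12.3764

12.3764 m^3


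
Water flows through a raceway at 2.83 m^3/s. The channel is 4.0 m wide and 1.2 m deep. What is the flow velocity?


Cross-sectional area = W * d = 4.0 * 1.2 = 4.8 m^2
Velocity = Q / A = 2.83 / 4.8 = 0.589583 m/s

0.589583 m/s


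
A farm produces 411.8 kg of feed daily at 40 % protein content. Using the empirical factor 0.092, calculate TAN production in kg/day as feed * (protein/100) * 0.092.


Protein in feed = 411.8 * 40/100 = 164.72 kg/day
TAN = protein * 0.092 = 164.72 * 0.092 = 15.15424 kg/day

15.15424 kg/day


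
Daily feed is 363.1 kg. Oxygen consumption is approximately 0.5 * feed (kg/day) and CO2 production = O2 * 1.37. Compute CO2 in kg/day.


O2 = 363.1 * 0.5 = 181.55
CO2 = 181.55 * 1.37 = 248.7235

248.7235 kg/day


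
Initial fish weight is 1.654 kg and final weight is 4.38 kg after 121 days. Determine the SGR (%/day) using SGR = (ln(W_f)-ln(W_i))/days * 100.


ln(W_f) = ln(4.38) = 1.4770487
ln(W_i) = ln(1.654) = 0.5031966
ln(W_f) - ln(W_i) = 1.4770487 - 0.5031966 = 0.9738521
SGR = 0.9738521 / 121 * 100 = 0.804836 %/day

0.804836 %/day


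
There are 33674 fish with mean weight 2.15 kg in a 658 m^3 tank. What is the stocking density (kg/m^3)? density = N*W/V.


Total biomass = 33674 fish * 2.15 kg = 72399.1 kg
Density = total biomass / volume = 72399.1 / 658 = 110.029 kg/m^3

110.029 kg/m^3


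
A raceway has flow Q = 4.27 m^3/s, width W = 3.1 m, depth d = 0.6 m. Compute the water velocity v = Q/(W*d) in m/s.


Cross-sectional area = W * d = 3.1 * 0.6 = 1.86 m^2
Velocity = Q / A = 4.27 / 1.86 = 2.2957 m/s

2.2957 m/s


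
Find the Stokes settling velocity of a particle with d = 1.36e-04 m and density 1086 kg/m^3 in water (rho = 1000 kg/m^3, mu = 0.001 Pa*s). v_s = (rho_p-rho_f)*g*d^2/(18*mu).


Density difference: rho_p - rho_f = 1086 - 1000 = 86 kg/m^3
d^2 = (1.36e-04)^2 = 1.8496e-08 m^2
Numerator = (rho_p - rho_f) * g * d^2 = 86 * 9.81 * 1.8496e-08 = 1.5604335e-05
Denominator = 18 * mu = 18 * 0.001 = 0.018
v_s = 1.5604335e-05 / 0.018 = 8.66907e-04 m/s
Check: Re = rho_f * v_s * d / mu = 1000 * 8.66907e-04 * 1.36e-04 / 0.001 = 0.118 < 1, so Stokes' law applies.

8.66907e-04 m/s


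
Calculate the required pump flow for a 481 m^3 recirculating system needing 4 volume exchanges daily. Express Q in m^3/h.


Daily recirculation volume = 481 m^3 * 4 = 1924 m^3/day
Flow rate Q = daily volume / 24 h = 1924 / 24 = 80.1667 m^3/h

80.1667 m^3/h


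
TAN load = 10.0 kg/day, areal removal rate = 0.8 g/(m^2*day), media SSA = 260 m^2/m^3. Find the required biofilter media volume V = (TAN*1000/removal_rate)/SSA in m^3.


A = 10.0*1000 / 0.8 = 12500 m^2
V = 12500 / 260 = 48.0769

48.0769 m^3


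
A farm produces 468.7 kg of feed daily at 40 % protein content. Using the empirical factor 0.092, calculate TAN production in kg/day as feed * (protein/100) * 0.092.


Protein in feed = 468.7 * 40/100 = 187.48 kg/day
TAN = protein * 0.092 = 187.48 * 0.092 = 17.24816 kg/day

17.24816 kg/day


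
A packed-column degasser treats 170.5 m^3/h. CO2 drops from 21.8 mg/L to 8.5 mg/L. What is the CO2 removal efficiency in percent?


CO2_out / CO2_in = 8.5 / 21.8 = 0.38990826
Fraction remaining = 0.38990826
efficiency = (1 - 0.38990826) * 100 = 61.0092 %

61.0092 %


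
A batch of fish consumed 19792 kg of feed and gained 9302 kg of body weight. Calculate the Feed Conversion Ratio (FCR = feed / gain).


FCR = feed consumed / weight gained
FCR = 19792 kg / 9302 kg = 2.12771

2.12771


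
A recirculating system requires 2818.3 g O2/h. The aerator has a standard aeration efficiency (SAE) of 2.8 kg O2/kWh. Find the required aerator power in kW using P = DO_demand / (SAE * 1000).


SAE in g O2/kWh = 2.8 * 1000 = 2800 g/kWh
P = DO_demand / SAE_g = 2818.3 / 2800 = 1.00654 kW

1.00654 kW


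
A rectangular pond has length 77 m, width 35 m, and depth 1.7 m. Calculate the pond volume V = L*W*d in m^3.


Base area = L * W = 77 * 35 = 2695 m^2
Volume = area * depth = 2695 * 1.7 = 4581.5 m^3

4581.5 m^3
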